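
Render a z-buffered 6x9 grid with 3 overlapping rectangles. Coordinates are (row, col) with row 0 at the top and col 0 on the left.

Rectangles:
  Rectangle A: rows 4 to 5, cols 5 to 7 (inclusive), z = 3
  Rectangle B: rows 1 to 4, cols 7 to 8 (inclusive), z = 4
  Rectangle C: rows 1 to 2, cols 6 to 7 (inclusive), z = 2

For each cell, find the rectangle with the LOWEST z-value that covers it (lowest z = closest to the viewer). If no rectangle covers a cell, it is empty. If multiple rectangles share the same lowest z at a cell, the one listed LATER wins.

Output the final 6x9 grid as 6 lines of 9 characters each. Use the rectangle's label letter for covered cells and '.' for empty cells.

.........
......CCB
......CCB
.......BB
.....AAAB
.....AAA.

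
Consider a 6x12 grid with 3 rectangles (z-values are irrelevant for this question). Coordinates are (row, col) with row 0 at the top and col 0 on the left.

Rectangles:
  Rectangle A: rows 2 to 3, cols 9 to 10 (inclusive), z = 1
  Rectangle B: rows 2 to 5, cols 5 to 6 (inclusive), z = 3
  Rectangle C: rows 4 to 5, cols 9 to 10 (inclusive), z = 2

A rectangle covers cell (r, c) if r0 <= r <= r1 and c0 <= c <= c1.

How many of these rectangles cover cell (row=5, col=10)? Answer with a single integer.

Answer: 1

Derivation:
Check cell (5,10):
  A: rows 2-3 cols 9-10 -> outside (row miss)
  B: rows 2-5 cols 5-6 -> outside (col miss)
  C: rows 4-5 cols 9-10 -> covers
Count covering = 1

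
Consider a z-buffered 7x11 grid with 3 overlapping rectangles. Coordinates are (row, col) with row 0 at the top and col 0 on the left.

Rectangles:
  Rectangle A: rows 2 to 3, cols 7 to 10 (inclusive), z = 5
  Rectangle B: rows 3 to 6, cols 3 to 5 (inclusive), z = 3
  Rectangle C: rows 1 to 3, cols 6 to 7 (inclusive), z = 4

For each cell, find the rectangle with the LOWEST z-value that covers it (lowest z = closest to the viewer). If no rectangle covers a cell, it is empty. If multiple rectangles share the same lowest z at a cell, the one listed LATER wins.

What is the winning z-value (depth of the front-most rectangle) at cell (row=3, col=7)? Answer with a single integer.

Check cell (3,7):
  A: rows 2-3 cols 7-10 z=5 -> covers; best now A (z=5)
  B: rows 3-6 cols 3-5 -> outside (col miss)
  C: rows 1-3 cols 6-7 z=4 -> covers; best now C (z=4)
Winner: C at z=4

Answer: 4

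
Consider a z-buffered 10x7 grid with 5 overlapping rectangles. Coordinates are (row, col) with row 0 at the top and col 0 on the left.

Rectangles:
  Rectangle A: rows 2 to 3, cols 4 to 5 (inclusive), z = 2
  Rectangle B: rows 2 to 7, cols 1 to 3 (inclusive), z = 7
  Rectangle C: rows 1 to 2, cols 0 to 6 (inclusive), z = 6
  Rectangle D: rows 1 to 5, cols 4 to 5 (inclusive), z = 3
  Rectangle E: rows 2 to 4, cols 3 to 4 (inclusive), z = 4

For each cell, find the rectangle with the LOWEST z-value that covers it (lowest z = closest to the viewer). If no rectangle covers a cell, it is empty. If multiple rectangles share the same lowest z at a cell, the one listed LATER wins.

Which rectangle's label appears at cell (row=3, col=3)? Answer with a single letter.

Check cell (3,3):
  A: rows 2-3 cols 4-5 -> outside (col miss)
  B: rows 2-7 cols 1-3 z=7 -> covers; best now B (z=7)
  C: rows 1-2 cols 0-6 -> outside (row miss)
  D: rows 1-5 cols 4-5 -> outside (col miss)
  E: rows 2-4 cols 3-4 z=4 -> covers; best now E (z=4)
Winner: E at z=4

Answer: E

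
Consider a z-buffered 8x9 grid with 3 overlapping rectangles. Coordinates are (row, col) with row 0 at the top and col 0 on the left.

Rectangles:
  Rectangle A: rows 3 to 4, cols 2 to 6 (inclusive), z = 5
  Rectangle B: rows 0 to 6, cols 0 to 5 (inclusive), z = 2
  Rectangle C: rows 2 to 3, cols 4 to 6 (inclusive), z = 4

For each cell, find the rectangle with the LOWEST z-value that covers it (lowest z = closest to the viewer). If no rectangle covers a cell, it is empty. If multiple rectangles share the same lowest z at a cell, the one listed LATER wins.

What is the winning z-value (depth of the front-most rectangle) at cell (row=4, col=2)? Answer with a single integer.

Answer: 2

Derivation:
Check cell (4,2):
  A: rows 3-4 cols 2-6 z=5 -> covers; best now A (z=5)
  B: rows 0-6 cols 0-5 z=2 -> covers; best now B (z=2)
  C: rows 2-3 cols 4-6 -> outside (row miss)
Winner: B at z=2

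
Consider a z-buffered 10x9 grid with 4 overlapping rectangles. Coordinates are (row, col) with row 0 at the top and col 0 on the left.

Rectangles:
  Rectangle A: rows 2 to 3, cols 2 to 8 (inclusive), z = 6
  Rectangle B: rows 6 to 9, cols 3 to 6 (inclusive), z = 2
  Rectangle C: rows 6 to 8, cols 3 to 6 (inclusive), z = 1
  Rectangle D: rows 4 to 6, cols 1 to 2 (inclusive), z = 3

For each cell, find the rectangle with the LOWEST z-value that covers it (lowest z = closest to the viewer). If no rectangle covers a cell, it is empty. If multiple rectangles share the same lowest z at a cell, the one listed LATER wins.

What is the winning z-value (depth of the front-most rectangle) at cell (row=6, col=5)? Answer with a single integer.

Answer: 1

Derivation:
Check cell (6,5):
  A: rows 2-3 cols 2-8 -> outside (row miss)
  B: rows 6-9 cols 3-6 z=2 -> covers; best now B (z=2)
  C: rows 6-8 cols 3-6 z=1 -> covers; best now C (z=1)
  D: rows 4-6 cols 1-2 -> outside (col miss)
Winner: C at z=1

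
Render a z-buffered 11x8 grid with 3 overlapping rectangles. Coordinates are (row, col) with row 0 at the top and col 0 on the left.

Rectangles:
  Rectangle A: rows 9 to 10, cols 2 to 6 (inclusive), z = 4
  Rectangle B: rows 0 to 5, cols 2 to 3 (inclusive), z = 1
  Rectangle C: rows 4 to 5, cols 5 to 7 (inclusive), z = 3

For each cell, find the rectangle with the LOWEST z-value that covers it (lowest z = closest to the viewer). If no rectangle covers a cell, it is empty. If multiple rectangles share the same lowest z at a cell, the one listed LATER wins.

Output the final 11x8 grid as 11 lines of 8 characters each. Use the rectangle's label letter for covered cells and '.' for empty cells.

..BB....
..BB....
..BB....
..BB....
..BB.CCC
..BB.CCC
........
........
........
..AAAAA.
..AAAAA.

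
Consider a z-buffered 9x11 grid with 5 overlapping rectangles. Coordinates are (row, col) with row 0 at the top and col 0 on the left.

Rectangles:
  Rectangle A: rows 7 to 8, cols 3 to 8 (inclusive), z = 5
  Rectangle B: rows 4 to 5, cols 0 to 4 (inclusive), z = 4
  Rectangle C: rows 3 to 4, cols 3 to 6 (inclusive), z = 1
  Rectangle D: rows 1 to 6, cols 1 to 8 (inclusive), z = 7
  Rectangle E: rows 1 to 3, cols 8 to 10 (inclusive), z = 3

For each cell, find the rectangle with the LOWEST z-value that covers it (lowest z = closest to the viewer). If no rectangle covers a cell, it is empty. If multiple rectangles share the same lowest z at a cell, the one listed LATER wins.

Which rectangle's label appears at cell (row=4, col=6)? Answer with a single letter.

Check cell (4,6):
  A: rows 7-8 cols 3-8 -> outside (row miss)
  B: rows 4-5 cols 0-4 -> outside (col miss)
  C: rows 3-4 cols 3-6 z=1 -> covers; best now C (z=1)
  D: rows 1-6 cols 1-8 z=7 -> covers; best now C (z=1)
  E: rows 1-3 cols 8-10 -> outside (row miss)
Winner: C at z=1

Answer: C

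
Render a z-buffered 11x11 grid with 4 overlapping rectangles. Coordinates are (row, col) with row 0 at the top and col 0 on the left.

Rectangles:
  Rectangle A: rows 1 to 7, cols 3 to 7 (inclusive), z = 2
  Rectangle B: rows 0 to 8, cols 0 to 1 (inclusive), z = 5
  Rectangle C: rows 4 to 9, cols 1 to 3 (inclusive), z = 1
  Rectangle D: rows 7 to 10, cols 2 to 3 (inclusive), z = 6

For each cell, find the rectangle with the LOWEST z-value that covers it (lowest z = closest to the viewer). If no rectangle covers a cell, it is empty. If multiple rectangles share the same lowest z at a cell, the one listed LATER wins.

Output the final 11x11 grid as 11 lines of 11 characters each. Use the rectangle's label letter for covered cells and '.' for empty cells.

BB.........
BB.AAAAA...
BB.AAAAA...
BB.AAAAA...
BCCCAAAA...
BCCCAAAA...
BCCCAAAA...
BCCCAAAA...
BCCC.......
.CCC.......
..DD.......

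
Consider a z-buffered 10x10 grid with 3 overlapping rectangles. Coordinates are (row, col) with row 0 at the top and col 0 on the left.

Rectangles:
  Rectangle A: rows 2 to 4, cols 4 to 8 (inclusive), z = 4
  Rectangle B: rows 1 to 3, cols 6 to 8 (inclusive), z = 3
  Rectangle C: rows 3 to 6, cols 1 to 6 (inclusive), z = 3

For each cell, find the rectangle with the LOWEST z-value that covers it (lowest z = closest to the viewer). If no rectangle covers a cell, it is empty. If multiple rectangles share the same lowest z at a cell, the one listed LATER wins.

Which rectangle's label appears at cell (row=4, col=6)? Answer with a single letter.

Answer: C

Derivation:
Check cell (4,6):
  A: rows 2-4 cols 4-8 z=4 -> covers; best now A (z=4)
  B: rows 1-3 cols 6-8 -> outside (row miss)
  C: rows 3-6 cols 1-6 z=3 -> covers; best now C (z=3)
Winner: C at z=3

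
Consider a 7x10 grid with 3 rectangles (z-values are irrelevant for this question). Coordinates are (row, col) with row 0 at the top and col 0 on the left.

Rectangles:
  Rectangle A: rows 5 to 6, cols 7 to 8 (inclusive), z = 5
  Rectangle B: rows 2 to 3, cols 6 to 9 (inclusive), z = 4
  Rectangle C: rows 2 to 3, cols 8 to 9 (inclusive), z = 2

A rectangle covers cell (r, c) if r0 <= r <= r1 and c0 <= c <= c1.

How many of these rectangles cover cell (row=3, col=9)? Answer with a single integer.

Answer: 2

Derivation:
Check cell (3,9):
  A: rows 5-6 cols 7-8 -> outside (row miss)
  B: rows 2-3 cols 6-9 -> covers
  C: rows 2-3 cols 8-9 -> covers
Count covering = 2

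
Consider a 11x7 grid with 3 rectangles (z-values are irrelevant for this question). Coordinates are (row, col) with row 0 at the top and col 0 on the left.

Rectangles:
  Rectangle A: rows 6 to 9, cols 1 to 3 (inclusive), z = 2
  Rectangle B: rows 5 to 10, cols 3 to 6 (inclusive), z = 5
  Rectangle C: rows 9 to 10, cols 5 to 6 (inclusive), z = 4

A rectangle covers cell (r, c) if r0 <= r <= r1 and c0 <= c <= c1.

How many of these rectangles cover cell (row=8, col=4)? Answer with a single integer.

Answer: 1

Derivation:
Check cell (8,4):
  A: rows 6-9 cols 1-3 -> outside (col miss)
  B: rows 5-10 cols 3-6 -> covers
  C: rows 9-10 cols 5-6 -> outside (row miss)
Count covering = 1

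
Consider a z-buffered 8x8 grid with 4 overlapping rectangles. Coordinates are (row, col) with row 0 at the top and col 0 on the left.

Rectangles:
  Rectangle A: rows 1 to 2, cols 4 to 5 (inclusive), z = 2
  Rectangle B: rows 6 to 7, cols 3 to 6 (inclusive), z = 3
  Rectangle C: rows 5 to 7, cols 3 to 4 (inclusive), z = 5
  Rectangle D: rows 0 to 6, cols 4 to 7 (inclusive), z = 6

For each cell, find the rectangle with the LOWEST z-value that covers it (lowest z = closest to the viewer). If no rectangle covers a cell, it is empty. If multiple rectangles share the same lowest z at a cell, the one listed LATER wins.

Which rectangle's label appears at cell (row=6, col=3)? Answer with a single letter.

Check cell (6,3):
  A: rows 1-2 cols 4-5 -> outside (row miss)
  B: rows 6-7 cols 3-6 z=3 -> covers; best now B (z=3)
  C: rows 5-7 cols 3-4 z=5 -> covers; best now B (z=3)
  D: rows 0-6 cols 4-7 -> outside (col miss)
Winner: B at z=3

Answer: B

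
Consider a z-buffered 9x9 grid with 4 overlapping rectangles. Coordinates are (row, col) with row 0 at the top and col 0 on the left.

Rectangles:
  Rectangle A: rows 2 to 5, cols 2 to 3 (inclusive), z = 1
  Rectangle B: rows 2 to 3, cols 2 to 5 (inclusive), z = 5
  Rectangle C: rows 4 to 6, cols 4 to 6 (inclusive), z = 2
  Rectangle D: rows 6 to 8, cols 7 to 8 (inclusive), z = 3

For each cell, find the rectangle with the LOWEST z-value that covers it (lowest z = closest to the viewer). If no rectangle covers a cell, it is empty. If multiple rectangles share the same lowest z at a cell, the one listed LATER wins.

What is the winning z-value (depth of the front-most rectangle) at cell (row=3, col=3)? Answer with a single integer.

Check cell (3,3):
  A: rows 2-5 cols 2-3 z=1 -> covers; best now A (z=1)
  B: rows 2-3 cols 2-5 z=5 -> covers; best now A (z=1)
  C: rows 4-6 cols 4-6 -> outside (row miss)
  D: rows 6-8 cols 7-8 -> outside (row miss)
Winner: A at z=1

Answer: 1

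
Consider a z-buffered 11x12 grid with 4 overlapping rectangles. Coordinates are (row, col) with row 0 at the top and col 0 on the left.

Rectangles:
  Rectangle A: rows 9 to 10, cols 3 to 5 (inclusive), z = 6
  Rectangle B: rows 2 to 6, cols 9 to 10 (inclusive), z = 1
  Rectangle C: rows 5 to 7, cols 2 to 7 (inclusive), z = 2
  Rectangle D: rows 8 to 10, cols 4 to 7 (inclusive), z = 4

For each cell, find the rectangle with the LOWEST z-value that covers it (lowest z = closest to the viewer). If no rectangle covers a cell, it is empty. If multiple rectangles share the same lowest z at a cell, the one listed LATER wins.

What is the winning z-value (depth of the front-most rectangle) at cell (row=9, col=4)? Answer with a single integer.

Check cell (9,4):
  A: rows 9-10 cols 3-5 z=6 -> covers; best now A (z=6)
  B: rows 2-6 cols 9-10 -> outside (row miss)
  C: rows 5-7 cols 2-7 -> outside (row miss)
  D: rows 8-10 cols 4-7 z=4 -> covers; best now D (z=4)
Winner: D at z=4

Answer: 4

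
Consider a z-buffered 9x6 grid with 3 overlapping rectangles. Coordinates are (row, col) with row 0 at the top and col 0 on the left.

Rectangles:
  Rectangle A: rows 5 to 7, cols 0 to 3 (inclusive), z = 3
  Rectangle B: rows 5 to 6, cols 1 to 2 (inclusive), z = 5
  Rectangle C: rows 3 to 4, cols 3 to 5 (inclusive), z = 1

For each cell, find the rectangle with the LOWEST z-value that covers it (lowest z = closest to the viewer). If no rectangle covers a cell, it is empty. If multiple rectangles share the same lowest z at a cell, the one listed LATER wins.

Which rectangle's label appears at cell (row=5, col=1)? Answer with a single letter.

Check cell (5,1):
  A: rows 5-7 cols 0-3 z=3 -> covers; best now A (z=3)
  B: rows 5-6 cols 1-2 z=5 -> covers; best now A (z=3)
  C: rows 3-4 cols 3-5 -> outside (row miss)
Winner: A at z=3

Answer: A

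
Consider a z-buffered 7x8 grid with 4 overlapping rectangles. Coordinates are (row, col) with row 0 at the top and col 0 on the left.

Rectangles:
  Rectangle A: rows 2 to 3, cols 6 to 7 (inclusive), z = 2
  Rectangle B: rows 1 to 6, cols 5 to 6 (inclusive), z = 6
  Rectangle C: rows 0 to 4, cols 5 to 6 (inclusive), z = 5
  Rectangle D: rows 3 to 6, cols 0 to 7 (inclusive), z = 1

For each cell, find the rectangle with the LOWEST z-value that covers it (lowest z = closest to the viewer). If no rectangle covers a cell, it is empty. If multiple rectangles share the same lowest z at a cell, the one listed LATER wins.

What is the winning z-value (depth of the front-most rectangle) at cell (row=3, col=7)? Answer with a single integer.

Answer: 1

Derivation:
Check cell (3,7):
  A: rows 2-3 cols 6-7 z=2 -> covers; best now A (z=2)
  B: rows 1-6 cols 5-6 -> outside (col miss)
  C: rows 0-4 cols 5-6 -> outside (col miss)
  D: rows 3-6 cols 0-7 z=1 -> covers; best now D (z=1)
Winner: D at z=1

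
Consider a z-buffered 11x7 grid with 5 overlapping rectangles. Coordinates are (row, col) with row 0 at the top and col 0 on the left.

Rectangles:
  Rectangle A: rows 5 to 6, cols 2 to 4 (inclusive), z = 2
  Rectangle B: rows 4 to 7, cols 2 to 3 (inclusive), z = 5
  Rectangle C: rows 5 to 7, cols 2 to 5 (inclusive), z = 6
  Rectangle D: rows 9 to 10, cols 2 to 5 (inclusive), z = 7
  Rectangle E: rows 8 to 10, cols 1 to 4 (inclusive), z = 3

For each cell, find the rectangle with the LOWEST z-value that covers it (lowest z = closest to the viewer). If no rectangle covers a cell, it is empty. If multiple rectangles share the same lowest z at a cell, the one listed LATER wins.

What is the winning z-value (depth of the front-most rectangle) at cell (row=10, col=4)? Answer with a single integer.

Answer: 3

Derivation:
Check cell (10,4):
  A: rows 5-6 cols 2-4 -> outside (row miss)
  B: rows 4-7 cols 2-3 -> outside (row miss)
  C: rows 5-7 cols 2-5 -> outside (row miss)
  D: rows 9-10 cols 2-5 z=7 -> covers; best now D (z=7)
  E: rows 8-10 cols 1-4 z=3 -> covers; best now E (z=3)
Winner: E at z=3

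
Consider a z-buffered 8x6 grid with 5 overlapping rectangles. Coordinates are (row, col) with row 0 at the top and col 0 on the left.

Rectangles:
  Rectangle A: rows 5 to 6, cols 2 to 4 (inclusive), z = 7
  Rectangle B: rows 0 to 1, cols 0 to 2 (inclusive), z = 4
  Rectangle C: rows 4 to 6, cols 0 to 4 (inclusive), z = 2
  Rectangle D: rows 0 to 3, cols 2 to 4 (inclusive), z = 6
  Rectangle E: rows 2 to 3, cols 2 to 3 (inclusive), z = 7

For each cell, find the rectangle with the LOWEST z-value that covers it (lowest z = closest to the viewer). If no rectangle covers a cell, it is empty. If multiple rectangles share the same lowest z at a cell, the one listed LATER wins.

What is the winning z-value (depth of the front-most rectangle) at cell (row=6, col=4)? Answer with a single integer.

Answer: 2

Derivation:
Check cell (6,4):
  A: rows 5-6 cols 2-4 z=7 -> covers; best now A (z=7)
  B: rows 0-1 cols 0-2 -> outside (row miss)
  C: rows 4-6 cols 0-4 z=2 -> covers; best now C (z=2)
  D: rows 0-3 cols 2-4 -> outside (row miss)
  E: rows 2-3 cols 2-3 -> outside (row miss)
Winner: C at z=2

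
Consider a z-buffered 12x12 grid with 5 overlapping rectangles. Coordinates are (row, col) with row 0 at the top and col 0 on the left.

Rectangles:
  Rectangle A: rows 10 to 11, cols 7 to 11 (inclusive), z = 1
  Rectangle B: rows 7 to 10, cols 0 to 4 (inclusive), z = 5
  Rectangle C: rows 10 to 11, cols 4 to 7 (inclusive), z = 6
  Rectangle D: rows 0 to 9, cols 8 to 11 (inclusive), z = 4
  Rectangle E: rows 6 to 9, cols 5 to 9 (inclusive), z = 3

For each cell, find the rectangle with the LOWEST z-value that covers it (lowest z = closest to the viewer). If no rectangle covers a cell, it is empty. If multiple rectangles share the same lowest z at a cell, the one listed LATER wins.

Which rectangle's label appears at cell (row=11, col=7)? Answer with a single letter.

Answer: A

Derivation:
Check cell (11,7):
  A: rows 10-11 cols 7-11 z=1 -> covers; best now A (z=1)
  B: rows 7-10 cols 0-4 -> outside (row miss)
  C: rows 10-11 cols 4-7 z=6 -> covers; best now A (z=1)
  D: rows 0-9 cols 8-11 -> outside (row miss)
  E: rows 6-9 cols 5-9 -> outside (row miss)
Winner: A at z=1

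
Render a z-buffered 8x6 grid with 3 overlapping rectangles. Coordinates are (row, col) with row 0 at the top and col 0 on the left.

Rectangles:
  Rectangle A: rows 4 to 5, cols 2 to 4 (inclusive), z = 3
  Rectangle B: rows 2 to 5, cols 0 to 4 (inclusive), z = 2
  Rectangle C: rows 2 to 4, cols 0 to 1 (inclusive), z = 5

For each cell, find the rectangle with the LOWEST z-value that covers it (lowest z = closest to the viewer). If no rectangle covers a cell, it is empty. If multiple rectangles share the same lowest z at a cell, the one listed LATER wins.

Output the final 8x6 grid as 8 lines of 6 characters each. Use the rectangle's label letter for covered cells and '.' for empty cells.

......
......
BBBBB.
BBBBB.
BBBBB.
BBBBB.
......
......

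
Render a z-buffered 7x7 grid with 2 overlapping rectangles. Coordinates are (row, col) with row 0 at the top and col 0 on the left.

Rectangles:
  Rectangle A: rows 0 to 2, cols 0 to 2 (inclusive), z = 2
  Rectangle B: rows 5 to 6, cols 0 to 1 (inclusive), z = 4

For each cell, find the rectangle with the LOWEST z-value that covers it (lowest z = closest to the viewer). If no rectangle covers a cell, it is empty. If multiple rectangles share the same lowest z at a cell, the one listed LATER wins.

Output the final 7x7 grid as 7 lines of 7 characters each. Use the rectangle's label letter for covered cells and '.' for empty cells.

AAA....
AAA....
AAA....
.......
.......
BB.....
BB.....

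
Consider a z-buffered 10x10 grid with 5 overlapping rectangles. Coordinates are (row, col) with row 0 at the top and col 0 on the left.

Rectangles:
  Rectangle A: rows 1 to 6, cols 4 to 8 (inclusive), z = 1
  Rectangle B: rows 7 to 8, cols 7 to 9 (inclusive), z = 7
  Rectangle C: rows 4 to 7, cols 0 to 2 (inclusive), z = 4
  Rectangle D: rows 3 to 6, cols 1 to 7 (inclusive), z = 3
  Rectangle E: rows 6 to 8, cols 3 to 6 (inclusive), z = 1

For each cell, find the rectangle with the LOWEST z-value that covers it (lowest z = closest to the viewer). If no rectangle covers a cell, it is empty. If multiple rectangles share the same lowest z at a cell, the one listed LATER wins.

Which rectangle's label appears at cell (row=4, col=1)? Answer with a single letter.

Check cell (4,1):
  A: rows 1-6 cols 4-8 -> outside (col miss)
  B: rows 7-8 cols 7-9 -> outside (row miss)
  C: rows 4-7 cols 0-2 z=4 -> covers; best now C (z=4)
  D: rows 3-6 cols 1-7 z=3 -> covers; best now D (z=3)
  E: rows 6-8 cols 3-6 -> outside (row miss)
Winner: D at z=3

Answer: D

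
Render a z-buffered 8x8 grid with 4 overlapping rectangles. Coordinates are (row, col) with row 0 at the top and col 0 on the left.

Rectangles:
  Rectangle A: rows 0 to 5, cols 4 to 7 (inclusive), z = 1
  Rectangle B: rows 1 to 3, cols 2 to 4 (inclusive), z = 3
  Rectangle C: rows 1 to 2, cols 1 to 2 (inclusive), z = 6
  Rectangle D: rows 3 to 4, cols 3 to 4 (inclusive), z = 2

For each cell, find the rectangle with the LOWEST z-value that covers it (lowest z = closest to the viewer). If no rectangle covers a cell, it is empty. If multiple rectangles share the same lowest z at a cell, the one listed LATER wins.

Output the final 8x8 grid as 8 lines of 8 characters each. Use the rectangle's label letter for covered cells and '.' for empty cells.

....AAAA
.CBBAAAA
.CBBAAAA
..BDAAAA
...DAAAA
....AAAA
........
........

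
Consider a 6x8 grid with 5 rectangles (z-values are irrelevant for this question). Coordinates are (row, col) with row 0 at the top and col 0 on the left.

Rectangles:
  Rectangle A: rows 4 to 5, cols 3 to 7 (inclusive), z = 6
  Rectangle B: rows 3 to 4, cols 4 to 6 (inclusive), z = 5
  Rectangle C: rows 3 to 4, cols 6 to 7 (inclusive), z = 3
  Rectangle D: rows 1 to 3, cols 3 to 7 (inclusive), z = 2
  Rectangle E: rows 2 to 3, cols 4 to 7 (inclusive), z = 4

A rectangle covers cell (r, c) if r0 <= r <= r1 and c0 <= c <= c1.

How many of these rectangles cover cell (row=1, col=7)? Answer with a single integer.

Check cell (1,7):
  A: rows 4-5 cols 3-7 -> outside (row miss)
  B: rows 3-4 cols 4-6 -> outside (row miss)
  C: rows 3-4 cols 6-7 -> outside (row miss)
  D: rows 1-3 cols 3-7 -> covers
  E: rows 2-3 cols 4-7 -> outside (row miss)
Count covering = 1

Answer: 1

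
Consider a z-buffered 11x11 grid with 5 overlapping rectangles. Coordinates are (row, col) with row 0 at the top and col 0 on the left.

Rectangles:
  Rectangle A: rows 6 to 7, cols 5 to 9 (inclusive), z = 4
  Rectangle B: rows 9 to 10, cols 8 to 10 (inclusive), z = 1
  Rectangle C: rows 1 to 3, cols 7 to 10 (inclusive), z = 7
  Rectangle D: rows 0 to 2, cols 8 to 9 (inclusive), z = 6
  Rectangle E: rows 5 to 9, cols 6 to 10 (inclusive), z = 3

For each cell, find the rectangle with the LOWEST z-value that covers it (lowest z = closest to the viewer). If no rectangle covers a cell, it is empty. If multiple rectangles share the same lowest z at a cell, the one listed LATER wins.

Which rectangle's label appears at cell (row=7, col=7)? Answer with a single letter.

Check cell (7,7):
  A: rows 6-7 cols 5-9 z=4 -> covers; best now A (z=4)
  B: rows 9-10 cols 8-10 -> outside (row miss)
  C: rows 1-3 cols 7-10 -> outside (row miss)
  D: rows 0-2 cols 8-9 -> outside (row miss)
  E: rows 5-9 cols 6-10 z=3 -> covers; best now E (z=3)
Winner: E at z=3

Answer: E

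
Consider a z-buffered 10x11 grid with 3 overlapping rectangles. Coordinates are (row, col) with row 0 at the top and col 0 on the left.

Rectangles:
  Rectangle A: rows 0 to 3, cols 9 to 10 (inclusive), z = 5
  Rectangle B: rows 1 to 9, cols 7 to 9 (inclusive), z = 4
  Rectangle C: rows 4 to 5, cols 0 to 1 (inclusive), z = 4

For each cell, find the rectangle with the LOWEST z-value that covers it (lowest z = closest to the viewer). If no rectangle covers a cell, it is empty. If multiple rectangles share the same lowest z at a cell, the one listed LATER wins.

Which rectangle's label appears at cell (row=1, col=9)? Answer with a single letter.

Answer: B

Derivation:
Check cell (1,9):
  A: rows 0-3 cols 9-10 z=5 -> covers; best now A (z=5)
  B: rows 1-9 cols 7-9 z=4 -> covers; best now B (z=4)
  C: rows 4-5 cols 0-1 -> outside (row miss)
Winner: B at z=4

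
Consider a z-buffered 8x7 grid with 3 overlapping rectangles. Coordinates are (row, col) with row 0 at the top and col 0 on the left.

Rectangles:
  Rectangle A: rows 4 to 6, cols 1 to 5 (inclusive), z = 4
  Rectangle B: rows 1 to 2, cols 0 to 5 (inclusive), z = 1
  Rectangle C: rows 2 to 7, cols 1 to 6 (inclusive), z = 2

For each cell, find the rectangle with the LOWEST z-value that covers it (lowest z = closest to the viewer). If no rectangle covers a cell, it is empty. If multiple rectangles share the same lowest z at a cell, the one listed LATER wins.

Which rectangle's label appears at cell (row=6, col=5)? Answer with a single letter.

Check cell (6,5):
  A: rows 4-6 cols 1-5 z=4 -> covers; best now A (z=4)
  B: rows 1-2 cols 0-5 -> outside (row miss)
  C: rows 2-7 cols 1-6 z=2 -> covers; best now C (z=2)
Winner: C at z=2

Answer: C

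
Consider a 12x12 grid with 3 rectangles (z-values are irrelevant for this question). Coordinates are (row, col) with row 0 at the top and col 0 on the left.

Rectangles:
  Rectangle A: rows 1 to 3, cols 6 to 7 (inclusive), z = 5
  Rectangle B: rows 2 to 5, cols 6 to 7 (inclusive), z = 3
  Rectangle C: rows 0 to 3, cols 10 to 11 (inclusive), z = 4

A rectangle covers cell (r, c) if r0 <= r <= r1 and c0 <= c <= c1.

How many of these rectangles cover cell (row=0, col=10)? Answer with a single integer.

Check cell (0,10):
  A: rows 1-3 cols 6-7 -> outside (row miss)
  B: rows 2-5 cols 6-7 -> outside (row miss)
  C: rows 0-3 cols 10-11 -> covers
Count covering = 1

Answer: 1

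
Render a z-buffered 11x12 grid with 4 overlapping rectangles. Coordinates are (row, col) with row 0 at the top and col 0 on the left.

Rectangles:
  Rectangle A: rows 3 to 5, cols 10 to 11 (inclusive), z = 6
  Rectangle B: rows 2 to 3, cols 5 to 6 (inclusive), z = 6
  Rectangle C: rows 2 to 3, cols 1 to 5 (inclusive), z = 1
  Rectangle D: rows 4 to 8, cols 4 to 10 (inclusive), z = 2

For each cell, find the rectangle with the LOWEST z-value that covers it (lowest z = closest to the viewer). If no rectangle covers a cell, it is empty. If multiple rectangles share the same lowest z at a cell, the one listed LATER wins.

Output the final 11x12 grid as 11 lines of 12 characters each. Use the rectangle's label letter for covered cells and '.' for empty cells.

............
............
.CCCCCB.....
.CCCCCB...AA
....DDDDDDDA
....DDDDDDDA
....DDDDDDD.
....DDDDDDD.
....DDDDDDD.
............
............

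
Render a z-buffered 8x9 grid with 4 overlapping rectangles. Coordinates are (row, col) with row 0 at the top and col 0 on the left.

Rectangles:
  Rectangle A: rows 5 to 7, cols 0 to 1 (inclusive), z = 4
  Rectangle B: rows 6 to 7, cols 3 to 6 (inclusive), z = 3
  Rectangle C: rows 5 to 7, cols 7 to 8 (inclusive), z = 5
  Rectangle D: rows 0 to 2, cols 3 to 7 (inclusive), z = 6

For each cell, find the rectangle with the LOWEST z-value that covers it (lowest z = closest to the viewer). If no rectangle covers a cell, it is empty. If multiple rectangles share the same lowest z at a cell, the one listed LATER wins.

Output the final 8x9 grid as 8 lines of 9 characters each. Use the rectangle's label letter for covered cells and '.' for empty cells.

...DDDDD.
...DDDDD.
...DDDDD.
.........
.........
AA.....CC
AA.BBBBCC
AA.BBBBCC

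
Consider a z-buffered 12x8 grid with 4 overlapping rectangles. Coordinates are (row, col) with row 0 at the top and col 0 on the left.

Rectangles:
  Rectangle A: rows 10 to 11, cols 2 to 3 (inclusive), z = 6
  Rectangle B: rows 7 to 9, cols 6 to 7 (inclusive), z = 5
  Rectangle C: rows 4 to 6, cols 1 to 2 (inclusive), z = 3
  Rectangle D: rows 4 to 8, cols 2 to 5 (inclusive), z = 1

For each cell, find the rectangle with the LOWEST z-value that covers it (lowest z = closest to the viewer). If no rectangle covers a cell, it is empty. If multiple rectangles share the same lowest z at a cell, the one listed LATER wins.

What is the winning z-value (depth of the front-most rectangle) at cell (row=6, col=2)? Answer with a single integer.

Check cell (6,2):
  A: rows 10-11 cols 2-3 -> outside (row miss)
  B: rows 7-9 cols 6-7 -> outside (row miss)
  C: rows 4-6 cols 1-2 z=3 -> covers; best now C (z=3)
  D: rows 4-8 cols 2-5 z=1 -> covers; best now D (z=1)
Winner: D at z=1

Answer: 1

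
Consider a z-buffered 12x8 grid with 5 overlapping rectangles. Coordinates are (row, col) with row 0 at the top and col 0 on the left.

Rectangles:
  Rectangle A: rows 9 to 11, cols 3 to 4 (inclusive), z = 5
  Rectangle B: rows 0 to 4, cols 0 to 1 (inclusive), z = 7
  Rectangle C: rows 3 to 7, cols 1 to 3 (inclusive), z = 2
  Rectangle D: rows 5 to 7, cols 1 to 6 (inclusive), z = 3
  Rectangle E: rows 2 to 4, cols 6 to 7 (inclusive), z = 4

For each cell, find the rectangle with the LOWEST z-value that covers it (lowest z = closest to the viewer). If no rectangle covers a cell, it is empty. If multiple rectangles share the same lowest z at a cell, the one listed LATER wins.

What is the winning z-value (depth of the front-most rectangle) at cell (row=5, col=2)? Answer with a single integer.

Check cell (5,2):
  A: rows 9-11 cols 3-4 -> outside (row miss)
  B: rows 0-4 cols 0-1 -> outside (row miss)
  C: rows 3-7 cols 1-3 z=2 -> covers; best now C (z=2)
  D: rows 5-7 cols 1-6 z=3 -> covers; best now C (z=2)
  E: rows 2-4 cols 6-7 -> outside (row miss)
Winner: C at z=2

Answer: 2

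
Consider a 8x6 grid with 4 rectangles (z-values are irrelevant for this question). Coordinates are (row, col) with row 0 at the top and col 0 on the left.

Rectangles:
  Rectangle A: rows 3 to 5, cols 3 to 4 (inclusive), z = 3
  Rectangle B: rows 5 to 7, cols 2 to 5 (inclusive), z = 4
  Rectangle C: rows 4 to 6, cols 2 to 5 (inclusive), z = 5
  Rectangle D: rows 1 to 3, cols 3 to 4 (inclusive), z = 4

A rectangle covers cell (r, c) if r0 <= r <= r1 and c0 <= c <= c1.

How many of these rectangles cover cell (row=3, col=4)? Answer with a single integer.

Answer: 2

Derivation:
Check cell (3,4):
  A: rows 3-5 cols 3-4 -> covers
  B: rows 5-7 cols 2-5 -> outside (row miss)
  C: rows 4-6 cols 2-5 -> outside (row miss)
  D: rows 1-3 cols 3-4 -> covers
Count covering = 2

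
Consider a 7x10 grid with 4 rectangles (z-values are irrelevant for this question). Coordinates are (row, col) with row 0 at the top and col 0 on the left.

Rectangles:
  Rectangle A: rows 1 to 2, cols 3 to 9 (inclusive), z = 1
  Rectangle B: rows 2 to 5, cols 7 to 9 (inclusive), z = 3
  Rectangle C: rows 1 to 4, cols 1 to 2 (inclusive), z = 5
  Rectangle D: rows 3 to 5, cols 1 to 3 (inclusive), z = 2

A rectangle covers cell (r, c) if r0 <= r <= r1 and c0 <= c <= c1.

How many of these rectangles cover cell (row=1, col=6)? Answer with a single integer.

Check cell (1,6):
  A: rows 1-2 cols 3-9 -> covers
  B: rows 2-5 cols 7-9 -> outside (row miss)
  C: rows 1-4 cols 1-2 -> outside (col miss)
  D: rows 3-5 cols 1-3 -> outside (row miss)
Count covering = 1

Answer: 1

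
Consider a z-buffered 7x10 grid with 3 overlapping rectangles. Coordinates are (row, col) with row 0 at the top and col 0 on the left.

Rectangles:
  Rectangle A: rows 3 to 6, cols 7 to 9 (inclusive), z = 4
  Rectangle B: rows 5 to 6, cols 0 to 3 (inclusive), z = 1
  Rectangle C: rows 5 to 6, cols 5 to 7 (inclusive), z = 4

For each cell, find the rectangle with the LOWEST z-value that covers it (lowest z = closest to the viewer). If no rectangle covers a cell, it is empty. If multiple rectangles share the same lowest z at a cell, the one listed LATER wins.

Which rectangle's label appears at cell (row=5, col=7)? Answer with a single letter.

Check cell (5,7):
  A: rows 3-6 cols 7-9 z=4 -> covers; best now A (z=4)
  B: rows 5-6 cols 0-3 -> outside (col miss)
  C: rows 5-6 cols 5-7 z=4 -> covers; best now C (z=4)
Winner: C at z=4

Answer: C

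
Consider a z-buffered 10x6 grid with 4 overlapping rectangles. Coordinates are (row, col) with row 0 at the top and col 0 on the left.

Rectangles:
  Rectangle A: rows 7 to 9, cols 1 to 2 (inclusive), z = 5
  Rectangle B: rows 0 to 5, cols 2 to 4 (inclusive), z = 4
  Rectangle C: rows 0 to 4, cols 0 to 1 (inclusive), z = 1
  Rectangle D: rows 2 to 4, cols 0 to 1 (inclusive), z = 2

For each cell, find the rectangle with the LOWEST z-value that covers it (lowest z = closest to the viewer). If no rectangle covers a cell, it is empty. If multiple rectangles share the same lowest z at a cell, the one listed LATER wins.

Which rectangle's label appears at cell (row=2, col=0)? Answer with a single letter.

Answer: C

Derivation:
Check cell (2,0):
  A: rows 7-9 cols 1-2 -> outside (row miss)
  B: rows 0-5 cols 2-4 -> outside (col miss)
  C: rows 0-4 cols 0-1 z=1 -> covers; best now C (z=1)
  D: rows 2-4 cols 0-1 z=2 -> covers; best now C (z=1)
Winner: C at z=1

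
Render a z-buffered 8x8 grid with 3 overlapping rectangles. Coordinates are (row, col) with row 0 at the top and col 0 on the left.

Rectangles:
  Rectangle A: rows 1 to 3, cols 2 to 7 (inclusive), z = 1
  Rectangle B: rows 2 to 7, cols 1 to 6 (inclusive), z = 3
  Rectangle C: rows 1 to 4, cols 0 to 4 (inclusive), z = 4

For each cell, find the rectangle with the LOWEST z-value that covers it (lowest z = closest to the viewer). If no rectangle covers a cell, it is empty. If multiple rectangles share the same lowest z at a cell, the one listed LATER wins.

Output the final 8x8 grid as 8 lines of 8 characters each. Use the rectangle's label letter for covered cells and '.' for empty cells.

........
CCAAAAAA
CBAAAAAA
CBAAAAAA
CBBBBBB.
.BBBBBB.
.BBBBBB.
.BBBBBB.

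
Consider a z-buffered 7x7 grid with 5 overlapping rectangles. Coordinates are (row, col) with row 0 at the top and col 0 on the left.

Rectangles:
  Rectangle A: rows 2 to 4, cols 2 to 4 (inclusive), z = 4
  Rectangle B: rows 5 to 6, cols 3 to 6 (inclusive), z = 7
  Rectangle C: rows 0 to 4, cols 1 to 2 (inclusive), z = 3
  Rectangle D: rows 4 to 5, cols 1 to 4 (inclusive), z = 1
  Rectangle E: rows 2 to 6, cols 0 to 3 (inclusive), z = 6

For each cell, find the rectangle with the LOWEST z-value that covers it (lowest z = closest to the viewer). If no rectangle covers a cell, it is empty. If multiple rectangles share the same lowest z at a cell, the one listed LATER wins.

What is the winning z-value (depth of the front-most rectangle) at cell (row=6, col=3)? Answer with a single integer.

Answer: 6

Derivation:
Check cell (6,3):
  A: rows 2-4 cols 2-4 -> outside (row miss)
  B: rows 5-6 cols 3-6 z=7 -> covers; best now B (z=7)
  C: rows 0-4 cols 1-2 -> outside (row miss)
  D: rows 4-5 cols 1-4 -> outside (row miss)
  E: rows 2-6 cols 0-3 z=6 -> covers; best now E (z=6)
Winner: E at z=6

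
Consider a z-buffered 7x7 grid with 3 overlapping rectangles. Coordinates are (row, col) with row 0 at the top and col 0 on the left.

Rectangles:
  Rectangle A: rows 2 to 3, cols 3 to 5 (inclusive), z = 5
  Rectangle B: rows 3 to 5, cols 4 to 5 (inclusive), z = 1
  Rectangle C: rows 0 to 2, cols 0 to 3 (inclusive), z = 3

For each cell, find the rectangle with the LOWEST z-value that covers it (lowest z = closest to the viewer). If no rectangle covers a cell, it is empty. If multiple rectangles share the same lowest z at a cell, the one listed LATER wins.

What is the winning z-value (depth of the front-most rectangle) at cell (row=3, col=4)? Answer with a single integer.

Check cell (3,4):
  A: rows 2-3 cols 3-5 z=5 -> covers; best now A (z=5)
  B: rows 3-5 cols 4-5 z=1 -> covers; best now B (z=1)
  C: rows 0-2 cols 0-3 -> outside (row miss)
Winner: B at z=1

Answer: 1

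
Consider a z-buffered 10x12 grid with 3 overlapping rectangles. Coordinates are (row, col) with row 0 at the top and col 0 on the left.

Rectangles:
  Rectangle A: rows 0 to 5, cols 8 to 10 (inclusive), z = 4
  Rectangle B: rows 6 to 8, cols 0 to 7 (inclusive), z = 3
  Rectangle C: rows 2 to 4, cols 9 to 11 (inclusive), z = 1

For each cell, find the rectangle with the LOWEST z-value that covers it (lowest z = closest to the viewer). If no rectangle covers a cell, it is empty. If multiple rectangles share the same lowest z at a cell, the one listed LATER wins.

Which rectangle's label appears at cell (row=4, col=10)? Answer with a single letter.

Check cell (4,10):
  A: rows 0-5 cols 8-10 z=4 -> covers; best now A (z=4)
  B: rows 6-8 cols 0-7 -> outside (row miss)
  C: rows 2-4 cols 9-11 z=1 -> covers; best now C (z=1)
Winner: C at z=1

Answer: C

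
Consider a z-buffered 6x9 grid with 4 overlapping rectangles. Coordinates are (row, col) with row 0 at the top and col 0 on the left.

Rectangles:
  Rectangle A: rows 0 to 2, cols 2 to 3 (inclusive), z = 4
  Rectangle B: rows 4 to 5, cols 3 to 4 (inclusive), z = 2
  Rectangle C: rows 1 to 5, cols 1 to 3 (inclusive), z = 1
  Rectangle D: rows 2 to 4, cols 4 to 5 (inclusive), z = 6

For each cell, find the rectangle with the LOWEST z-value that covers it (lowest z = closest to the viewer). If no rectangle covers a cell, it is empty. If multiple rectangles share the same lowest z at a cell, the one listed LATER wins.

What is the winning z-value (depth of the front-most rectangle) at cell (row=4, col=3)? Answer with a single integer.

Answer: 1

Derivation:
Check cell (4,3):
  A: rows 0-2 cols 2-3 -> outside (row miss)
  B: rows 4-5 cols 3-4 z=2 -> covers; best now B (z=2)
  C: rows 1-5 cols 1-3 z=1 -> covers; best now C (z=1)
  D: rows 2-4 cols 4-5 -> outside (col miss)
Winner: C at z=1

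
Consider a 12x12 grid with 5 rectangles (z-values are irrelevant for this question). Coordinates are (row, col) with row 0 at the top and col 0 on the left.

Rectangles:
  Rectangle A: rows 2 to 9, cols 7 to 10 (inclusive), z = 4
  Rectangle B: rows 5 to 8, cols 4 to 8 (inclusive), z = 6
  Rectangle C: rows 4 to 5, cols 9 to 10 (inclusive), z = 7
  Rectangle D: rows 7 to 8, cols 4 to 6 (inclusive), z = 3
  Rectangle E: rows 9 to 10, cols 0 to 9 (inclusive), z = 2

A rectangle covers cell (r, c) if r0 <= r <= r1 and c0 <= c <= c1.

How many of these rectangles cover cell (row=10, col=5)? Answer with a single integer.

Answer: 1

Derivation:
Check cell (10,5):
  A: rows 2-9 cols 7-10 -> outside (row miss)
  B: rows 5-8 cols 4-8 -> outside (row miss)
  C: rows 4-5 cols 9-10 -> outside (row miss)
  D: rows 7-8 cols 4-6 -> outside (row miss)
  E: rows 9-10 cols 0-9 -> covers
Count covering = 1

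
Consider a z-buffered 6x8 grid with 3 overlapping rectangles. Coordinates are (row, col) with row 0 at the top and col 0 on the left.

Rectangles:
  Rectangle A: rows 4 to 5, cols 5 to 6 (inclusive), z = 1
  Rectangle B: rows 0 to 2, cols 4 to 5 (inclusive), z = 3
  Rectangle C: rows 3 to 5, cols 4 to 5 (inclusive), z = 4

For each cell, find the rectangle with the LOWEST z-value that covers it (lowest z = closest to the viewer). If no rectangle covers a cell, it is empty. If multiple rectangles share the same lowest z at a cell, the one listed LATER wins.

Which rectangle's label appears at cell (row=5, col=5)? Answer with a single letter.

Check cell (5,5):
  A: rows 4-5 cols 5-6 z=1 -> covers; best now A (z=1)
  B: rows 0-2 cols 4-5 -> outside (row miss)
  C: rows 3-5 cols 4-5 z=4 -> covers; best now A (z=1)
Winner: A at z=1

Answer: A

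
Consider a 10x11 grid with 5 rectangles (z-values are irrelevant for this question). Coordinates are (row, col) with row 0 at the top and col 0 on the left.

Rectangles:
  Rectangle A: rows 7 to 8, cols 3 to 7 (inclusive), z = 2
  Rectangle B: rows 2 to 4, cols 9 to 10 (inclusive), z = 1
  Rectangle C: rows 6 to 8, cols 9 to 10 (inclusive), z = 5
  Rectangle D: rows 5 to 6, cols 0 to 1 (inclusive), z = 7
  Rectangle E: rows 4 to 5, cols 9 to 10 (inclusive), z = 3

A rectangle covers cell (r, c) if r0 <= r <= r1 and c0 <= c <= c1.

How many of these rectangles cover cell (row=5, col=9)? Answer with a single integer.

Check cell (5,9):
  A: rows 7-8 cols 3-7 -> outside (row miss)
  B: rows 2-4 cols 9-10 -> outside (row miss)
  C: rows 6-8 cols 9-10 -> outside (row miss)
  D: rows 5-6 cols 0-1 -> outside (col miss)
  E: rows 4-5 cols 9-10 -> covers
Count covering = 1

Answer: 1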